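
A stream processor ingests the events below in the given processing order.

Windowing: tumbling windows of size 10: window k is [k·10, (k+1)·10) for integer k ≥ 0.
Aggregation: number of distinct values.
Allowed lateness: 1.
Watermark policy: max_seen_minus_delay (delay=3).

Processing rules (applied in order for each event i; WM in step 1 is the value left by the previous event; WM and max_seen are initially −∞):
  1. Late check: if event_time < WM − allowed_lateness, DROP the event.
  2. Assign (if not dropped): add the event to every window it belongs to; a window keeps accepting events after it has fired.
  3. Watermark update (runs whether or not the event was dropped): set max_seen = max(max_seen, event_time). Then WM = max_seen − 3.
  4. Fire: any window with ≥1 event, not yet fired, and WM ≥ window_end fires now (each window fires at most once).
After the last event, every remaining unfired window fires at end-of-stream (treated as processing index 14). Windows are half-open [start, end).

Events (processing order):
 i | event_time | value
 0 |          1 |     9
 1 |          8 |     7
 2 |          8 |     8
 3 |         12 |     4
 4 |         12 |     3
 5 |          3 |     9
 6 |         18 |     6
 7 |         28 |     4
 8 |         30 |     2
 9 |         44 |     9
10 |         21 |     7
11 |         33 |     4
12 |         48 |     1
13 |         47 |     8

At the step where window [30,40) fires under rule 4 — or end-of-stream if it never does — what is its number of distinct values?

i=0 t=1 v=9: → [0,10); WM=-2
i=1 t=8 v=7: → [0,10); WM=5
i=2 t=8 v=8: → [0,10); WM=5
i=3 t=12 v=4: → [10,20); WM=9
i=4 t=12 v=3: → [10,20); WM=9
i=5 t=3 v=9: DROP (t<9-1); WM=9
i=6 t=18 v=6: → [10,20); WM=15; [0,10) fires=3
i=7 t=28 v=4: → [20,30); WM=25; [10,20) fires=3
i=8 t=30 v=2: → [30,40); WM=27
i=9 t=44 v=9: → [40,50); WM=41; [20,30) fires=1 [30,40) fires=1
i=10 t=21 v=7: DROP (t<41-1); WM=41
i=11 t=33 v=4: DROP (t<41-1); WM=41
i=12 t=48 v=1: → [40,50); WM=45
i=13 t=47 v=8: → [40,50); WM=45

1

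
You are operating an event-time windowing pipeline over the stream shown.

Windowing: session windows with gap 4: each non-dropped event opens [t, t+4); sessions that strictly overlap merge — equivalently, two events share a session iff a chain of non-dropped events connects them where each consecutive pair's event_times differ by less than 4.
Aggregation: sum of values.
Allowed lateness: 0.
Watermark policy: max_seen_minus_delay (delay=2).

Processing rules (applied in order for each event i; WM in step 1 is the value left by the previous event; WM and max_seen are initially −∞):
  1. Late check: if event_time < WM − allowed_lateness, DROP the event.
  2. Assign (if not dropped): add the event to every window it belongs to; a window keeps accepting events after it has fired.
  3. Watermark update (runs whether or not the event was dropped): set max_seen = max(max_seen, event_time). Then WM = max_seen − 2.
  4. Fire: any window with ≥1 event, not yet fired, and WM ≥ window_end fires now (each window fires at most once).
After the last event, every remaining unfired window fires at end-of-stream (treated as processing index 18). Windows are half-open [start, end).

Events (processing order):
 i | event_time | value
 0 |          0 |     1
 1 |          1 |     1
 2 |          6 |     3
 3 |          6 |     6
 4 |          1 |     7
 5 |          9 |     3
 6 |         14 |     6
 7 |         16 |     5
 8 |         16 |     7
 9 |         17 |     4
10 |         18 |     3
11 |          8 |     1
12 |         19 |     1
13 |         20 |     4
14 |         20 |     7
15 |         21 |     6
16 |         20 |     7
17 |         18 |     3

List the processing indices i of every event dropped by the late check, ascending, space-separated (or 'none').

i=0 t=0 v=1: → [0,4); WM=-2
i=1 t=1 v=1: → [0,5); WM=-1
i=2 t=6 v=3: → [6,10); WM=4
i=3 t=6 v=6: → [6,10); WM=4
i=4 t=1 v=7: DROP (t<4-0); WM=4
i=5 t=9 v=3: → [6,13); WM=7
i=6 t=14 v=6: → [14,18); WM=12
i=7 t=16 v=5: → [14,20); WM=14
i=8 t=16 v=7: → [14,20); WM=14
i=9 t=17 v=4: → [14,21); WM=15
i=10 t=18 v=3: → [14,22); WM=16
i=11 t=8 v=1: DROP (t<16-0); WM=16
i=12 t=19 v=1: → [14,23); WM=17
i=13 t=20 v=4: → [14,24); WM=18
i=14 t=20 v=7: → [14,24); WM=18
i=15 t=21 v=6: → [14,25); WM=19
i=16 t=20 v=7: → [14,25); WM=19
i=17 t=18 v=3: DROP (t<19-0); WM=19

4 11 17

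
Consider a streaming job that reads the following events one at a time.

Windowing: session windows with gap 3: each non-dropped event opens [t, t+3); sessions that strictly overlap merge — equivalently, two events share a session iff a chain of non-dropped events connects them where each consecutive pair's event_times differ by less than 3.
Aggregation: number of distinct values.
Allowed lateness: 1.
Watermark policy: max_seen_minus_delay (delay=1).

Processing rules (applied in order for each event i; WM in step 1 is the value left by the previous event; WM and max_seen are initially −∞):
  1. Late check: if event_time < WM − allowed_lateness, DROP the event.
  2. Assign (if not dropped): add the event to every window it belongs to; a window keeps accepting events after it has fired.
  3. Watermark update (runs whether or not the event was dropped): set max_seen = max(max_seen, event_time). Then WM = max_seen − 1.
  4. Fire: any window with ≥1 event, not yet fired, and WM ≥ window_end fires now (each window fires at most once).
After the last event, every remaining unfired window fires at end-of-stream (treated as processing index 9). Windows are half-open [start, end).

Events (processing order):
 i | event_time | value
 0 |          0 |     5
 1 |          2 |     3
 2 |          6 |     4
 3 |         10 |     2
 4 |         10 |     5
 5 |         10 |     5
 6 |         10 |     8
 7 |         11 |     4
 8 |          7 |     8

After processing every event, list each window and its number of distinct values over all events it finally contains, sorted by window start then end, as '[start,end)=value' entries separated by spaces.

[0,5)=2 [6,9)=1 [10,14)=4

i=0 t=0 v=5: → [0,3); WM=-1
i=1 t=2 v=3: → [0,5); WM=1
i=2 t=6 v=4: → [6,9); WM=5
i=3 t=10 v=2: → [10,13); WM=9
i=4 t=10 v=5: → [10,13); WM=9
i=5 t=10 v=5: → [10,13); WM=9
i=6 t=10 v=8: → [10,13); WM=9
i=7 t=11 v=4: → [10,14); WM=10
i=8 t=7 v=8: DROP (t<10-1); WM=10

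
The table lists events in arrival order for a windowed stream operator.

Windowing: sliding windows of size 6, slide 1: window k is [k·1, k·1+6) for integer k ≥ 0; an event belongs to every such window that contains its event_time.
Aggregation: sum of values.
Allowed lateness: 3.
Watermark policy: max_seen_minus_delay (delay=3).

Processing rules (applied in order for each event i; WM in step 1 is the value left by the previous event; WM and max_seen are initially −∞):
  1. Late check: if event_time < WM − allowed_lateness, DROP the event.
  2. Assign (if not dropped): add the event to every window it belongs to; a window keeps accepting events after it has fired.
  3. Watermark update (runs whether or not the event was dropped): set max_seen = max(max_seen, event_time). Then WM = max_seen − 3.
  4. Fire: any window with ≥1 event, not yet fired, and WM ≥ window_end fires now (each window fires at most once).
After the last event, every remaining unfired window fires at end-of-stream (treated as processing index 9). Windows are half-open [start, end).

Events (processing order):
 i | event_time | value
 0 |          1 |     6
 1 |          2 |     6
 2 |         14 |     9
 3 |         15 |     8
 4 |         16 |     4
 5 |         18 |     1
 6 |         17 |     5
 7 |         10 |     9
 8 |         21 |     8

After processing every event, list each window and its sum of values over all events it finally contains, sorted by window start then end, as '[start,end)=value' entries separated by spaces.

i=0 t=1 v=6: → [1,7),[0,6); WM=-2
i=1 t=2 v=6: → [2,8),[1,7),[0,6); WM=-1
i=2 t=14 v=9: → [14,20),[13,19),[12,18),[11,17),[10,16),[9,15); WM=11; [0,6) fires=12 [1,7) fires=12 [2,8) fires=6
i=3 t=15 v=8: → [15,21),[14,20),[13,19),[12,18),[11,17),[10,16); WM=12
i=4 t=16 v=4: → [16,22),[15,21),[14,20),[13,19),[12,18),[11,17); WM=13
i=5 t=18 v=1: → [18,24),[17,23),[16,22),[15,21),[14,20),[13,19); WM=15; [9,15) fires=9
i=6 t=17 v=5: → [17,23),[16,22),[15,21),[14,20),[13,19),[12,18); WM=15
i=7 t=10 v=9: DROP (t<15-3); WM=15
i=8 t=21 v=8: → [21,27),[20,26),[19,25),[18,24),[17,23),[16,22); WM=18; [10,16) fires=17 [11,17) fires=21 [12,18) fires=26

[0,6)=12 [1,7)=12 [2,8)=6 [9,15)=9 [10,16)=17 [11,17)=21 [12,18)=26 [13,19)=27 [14,20)=27 [15,21)=18 [16,22)=18 [17,23)=14 [18,24)=9 [19,25)=8 [20,26)=8 [21,27)=8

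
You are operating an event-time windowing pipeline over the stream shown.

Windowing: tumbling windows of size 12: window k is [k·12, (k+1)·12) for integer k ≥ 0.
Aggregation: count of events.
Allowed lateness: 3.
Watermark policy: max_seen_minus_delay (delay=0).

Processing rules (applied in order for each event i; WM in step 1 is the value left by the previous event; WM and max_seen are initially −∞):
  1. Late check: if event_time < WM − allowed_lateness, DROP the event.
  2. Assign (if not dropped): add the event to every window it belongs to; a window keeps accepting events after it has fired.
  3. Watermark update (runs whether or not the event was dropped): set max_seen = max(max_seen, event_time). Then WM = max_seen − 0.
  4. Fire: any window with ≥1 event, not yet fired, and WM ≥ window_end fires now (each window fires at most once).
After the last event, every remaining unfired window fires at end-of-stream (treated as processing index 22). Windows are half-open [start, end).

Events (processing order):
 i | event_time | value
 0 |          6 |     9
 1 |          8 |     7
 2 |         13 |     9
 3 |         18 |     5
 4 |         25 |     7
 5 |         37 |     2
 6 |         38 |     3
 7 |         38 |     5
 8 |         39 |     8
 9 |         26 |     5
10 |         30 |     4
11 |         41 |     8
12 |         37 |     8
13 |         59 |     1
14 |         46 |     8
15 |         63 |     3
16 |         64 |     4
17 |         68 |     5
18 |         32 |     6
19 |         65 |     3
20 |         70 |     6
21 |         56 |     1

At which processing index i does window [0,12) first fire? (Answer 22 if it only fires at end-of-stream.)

i=0 t=6 v=9: → [0,12); WM=6
i=1 t=8 v=7: → [0,12); WM=8
i=2 t=13 v=9: → [12,24); WM=13; [0,12) fires=2
i=3 t=18 v=5: → [12,24); WM=18
i=4 t=25 v=7: → [24,36); WM=25; [12,24) fires=2
i=5 t=37 v=2: → [36,48); WM=37; [24,36) fires=1
i=6 t=38 v=3: → [36,48); WM=38
i=7 t=38 v=5: → [36,48); WM=38
i=8 t=39 v=8: → [36,48); WM=39
i=9 t=26 v=5: DROP (t<39-3); WM=39
i=10 t=30 v=4: DROP (t<39-3); WM=39
i=11 t=41 v=8: → [36,48); WM=41
i=12 t=37 v=8: DROP (t<41-3); WM=41
i=13 t=59 v=1: → [48,60); WM=59; [36,48) fires=5
i=14 t=46 v=8: DROP (t<59-3); WM=59
i=15 t=63 v=3: → [60,72); WM=63; [48,60) fires=1
i=16 t=64 v=4: → [60,72); WM=64
i=17 t=68 v=5: → [60,72); WM=68
i=18 t=32 v=6: DROP (t<68-3); WM=68
i=19 t=65 v=3: → [60,72); WM=68
i=20 t=70 v=6: → [60,72); WM=70
i=21 t=56 v=1: DROP (t<70-3); WM=70

2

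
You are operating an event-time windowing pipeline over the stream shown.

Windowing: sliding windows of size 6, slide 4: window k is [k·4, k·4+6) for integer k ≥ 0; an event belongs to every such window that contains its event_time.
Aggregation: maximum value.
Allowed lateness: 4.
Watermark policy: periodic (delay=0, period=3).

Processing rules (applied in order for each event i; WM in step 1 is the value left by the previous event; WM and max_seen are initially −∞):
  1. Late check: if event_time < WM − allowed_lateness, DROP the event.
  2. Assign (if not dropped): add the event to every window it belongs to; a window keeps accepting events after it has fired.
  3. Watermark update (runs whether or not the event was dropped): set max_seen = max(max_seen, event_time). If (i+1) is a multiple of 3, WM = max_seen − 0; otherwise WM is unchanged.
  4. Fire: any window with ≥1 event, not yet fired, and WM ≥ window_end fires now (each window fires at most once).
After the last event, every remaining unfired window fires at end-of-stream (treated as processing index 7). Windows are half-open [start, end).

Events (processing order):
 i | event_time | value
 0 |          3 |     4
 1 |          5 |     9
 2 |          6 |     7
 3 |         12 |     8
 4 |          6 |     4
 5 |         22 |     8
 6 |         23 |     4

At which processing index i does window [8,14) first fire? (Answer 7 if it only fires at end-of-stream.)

i=0 t=3 v=4: → [0,6); WM=−∞
i=1 t=5 v=9: → [4,10),[0,6); WM=−∞
i=2 t=6 v=7: → [4,10); WM=6; [0,6) fires=9
i=3 t=12 v=8: → [12,18),[8,14); WM=6
i=4 t=6 v=4: → [4,10); WM=6
i=5 t=22 v=8: → [20,26); WM=22; [4,10) fires=9 [8,14) fires=8 [12,18) fires=8
i=6 t=23 v=4: → [20,26); WM=22

5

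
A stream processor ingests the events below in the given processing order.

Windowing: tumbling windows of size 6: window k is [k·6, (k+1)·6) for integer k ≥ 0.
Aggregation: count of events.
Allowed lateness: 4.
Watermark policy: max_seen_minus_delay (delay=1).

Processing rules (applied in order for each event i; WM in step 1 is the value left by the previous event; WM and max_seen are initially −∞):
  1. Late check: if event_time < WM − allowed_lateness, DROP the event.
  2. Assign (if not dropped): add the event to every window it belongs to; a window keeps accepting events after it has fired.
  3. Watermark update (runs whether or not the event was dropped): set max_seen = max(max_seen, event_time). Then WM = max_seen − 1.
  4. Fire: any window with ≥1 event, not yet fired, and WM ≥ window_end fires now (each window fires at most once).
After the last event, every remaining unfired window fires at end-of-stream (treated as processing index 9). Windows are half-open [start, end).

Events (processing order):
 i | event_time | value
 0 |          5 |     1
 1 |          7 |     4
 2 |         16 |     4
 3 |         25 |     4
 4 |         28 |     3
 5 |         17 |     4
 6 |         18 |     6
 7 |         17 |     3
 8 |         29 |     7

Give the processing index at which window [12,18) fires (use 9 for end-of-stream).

3

i=0 t=5 v=1: → [0,6); WM=4
i=1 t=7 v=4: → [6,12); WM=6; [0,6) fires=1
i=2 t=16 v=4: → [12,18); WM=15; [6,12) fires=1
i=3 t=25 v=4: → [24,30); WM=24; [12,18) fires=1
i=4 t=28 v=3: → [24,30); WM=27
i=5 t=17 v=4: DROP (t<27-4); WM=27
i=6 t=18 v=6: DROP (t<27-4); WM=27
i=7 t=17 v=3: DROP (t<27-4); WM=27
i=8 t=29 v=7: → [24,30); WM=28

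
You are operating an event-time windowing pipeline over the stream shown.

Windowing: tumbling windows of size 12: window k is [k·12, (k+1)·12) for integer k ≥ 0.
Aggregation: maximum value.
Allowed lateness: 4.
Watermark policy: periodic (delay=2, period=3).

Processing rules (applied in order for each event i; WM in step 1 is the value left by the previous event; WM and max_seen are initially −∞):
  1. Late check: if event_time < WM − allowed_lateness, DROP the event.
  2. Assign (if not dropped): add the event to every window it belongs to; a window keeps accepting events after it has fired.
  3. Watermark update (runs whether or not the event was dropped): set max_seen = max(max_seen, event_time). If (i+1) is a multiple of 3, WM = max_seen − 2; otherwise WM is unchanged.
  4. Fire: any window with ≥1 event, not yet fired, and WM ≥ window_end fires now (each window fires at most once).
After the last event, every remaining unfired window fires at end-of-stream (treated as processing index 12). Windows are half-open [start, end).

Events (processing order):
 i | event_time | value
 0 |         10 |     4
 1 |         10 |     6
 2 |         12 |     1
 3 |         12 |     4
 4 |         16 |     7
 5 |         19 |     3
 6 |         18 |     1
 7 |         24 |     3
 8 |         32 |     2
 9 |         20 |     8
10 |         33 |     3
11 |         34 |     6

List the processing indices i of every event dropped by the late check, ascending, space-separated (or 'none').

9

i=0 t=10 v=4: → [0,12); WM=−∞
i=1 t=10 v=6: → [0,12); WM=−∞
i=2 t=12 v=1: → [12,24); WM=10
i=3 t=12 v=4: → [12,24); WM=10
i=4 t=16 v=7: → [12,24); WM=10
i=5 t=19 v=3: → [12,24); WM=17; [0,12) fires=6
i=6 t=18 v=1: → [12,24); WM=17
i=7 t=24 v=3: → [24,36); WM=17
i=8 t=32 v=2: → [24,36); WM=30; [12,24) fires=7
i=9 t=20 v=8: DROP (t<30-4); WM=30
i=10 t=33 v=3: → [24,36); WM=30
i=11 t=34 v=6: → [24,36); WM=32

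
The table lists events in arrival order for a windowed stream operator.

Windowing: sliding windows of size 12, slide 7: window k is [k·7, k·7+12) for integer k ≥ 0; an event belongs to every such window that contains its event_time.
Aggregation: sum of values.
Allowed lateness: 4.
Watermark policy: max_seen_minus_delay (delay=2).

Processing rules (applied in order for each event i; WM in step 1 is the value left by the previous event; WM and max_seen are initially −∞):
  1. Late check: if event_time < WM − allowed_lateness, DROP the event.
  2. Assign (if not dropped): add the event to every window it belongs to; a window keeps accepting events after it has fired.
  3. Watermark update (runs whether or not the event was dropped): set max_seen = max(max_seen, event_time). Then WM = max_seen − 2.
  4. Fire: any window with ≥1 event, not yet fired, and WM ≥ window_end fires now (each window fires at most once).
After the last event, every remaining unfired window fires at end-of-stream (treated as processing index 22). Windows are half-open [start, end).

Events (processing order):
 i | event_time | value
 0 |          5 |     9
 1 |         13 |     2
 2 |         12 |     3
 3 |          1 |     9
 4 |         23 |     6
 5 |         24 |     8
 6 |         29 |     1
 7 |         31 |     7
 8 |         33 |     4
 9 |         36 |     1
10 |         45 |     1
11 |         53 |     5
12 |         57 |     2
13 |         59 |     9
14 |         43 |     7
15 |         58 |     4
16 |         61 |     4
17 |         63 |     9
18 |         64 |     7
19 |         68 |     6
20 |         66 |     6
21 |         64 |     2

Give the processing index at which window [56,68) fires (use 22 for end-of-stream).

22

i=0 t=5 v=9: → [0,12); WM=3
i=1 t=13 v=2: → [7,19); WM=11
i=2 t=12 v=3: → [7,19); WM=11
i=3 t=1 v=9: DROP (t<11-4); WM=11
i=4 t=23 v=6: → [21,33),[14,26); WM=21; [0,12) fires=9 [7,19) fires=5
i=5 t=24 v=8: → [21,33),[14,26); WM=22
i=6 t=29 v=1: → [28,40),[21,33); WM=27; [14,26) fires=14
i=7 t=31 v=7: → [28,40),[21,33); WM=29
i=8 t=33 v=4: → [28,40); WM=31
i=9 t=36 v=1: → [35,47),[28,40); WM=34; [21,33) fires=22
i=10 t=45 v=1: → [42,54),[35,47); WM=43; [28,40) fires=13
i=11 t=53 v=5: → [49,61),[42,54); WM=51; [35,47) fires=2
i=12 t=57 v=2: → [56,68),[49,61); WM=55; [42,54) fires=6
i=13 t=59 v=9: → [56,68),[49,61); WM=57
i=14 t=43 v=7: DROP (t<57-4); WM=57
i=15 t=58 v=4: → [56,68),[49,61); WM=57
i=16 t=61 v=4: → [56,68); WM=59
i=17 t=63 v=9: → [63,75),[56,68); WM=61; [49,61) fires=20
i=18 t=64 v=7: → [63,75),[56,68); WM=62
i=19 t=68 v=6: → [63,75); WM=66
i=20 t=66 v=6: → [63,75),[56,68); WM=66
i=21 t=64 v=2: → [63,75),[56,68); WM=66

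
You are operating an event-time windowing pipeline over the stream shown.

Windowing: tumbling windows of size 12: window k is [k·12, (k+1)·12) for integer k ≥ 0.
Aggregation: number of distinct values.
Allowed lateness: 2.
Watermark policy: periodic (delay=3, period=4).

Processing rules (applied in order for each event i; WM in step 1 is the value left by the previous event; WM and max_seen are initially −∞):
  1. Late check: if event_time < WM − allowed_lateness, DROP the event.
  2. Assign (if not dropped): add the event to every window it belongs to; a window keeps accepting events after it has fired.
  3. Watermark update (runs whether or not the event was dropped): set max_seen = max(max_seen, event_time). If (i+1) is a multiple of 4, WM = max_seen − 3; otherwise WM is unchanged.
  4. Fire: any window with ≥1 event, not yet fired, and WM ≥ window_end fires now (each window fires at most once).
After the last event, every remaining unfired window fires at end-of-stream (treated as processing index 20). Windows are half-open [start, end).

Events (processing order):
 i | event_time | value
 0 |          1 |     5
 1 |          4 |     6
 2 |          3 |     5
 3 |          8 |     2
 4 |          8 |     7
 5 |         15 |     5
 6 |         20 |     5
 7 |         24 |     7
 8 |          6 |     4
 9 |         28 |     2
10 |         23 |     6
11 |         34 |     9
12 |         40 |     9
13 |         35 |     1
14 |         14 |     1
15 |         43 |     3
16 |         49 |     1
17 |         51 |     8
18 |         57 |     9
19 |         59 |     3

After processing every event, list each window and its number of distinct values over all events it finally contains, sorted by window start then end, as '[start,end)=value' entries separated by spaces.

i=0 t=1 v=5: → [0,12); WM=−∞
i=1 t=4 v=6: → [0,12); WM=−∞
i=2 t=3 v=5: → [0,12); WM=−∞
i=3 t=8 v=2: → [0,12); WM=5
i=4 t=8 v=7: → [0,12); WM=5
i=5 t=15 v=5: → [12,24); WM=5
i=6 t=20 v=5: → [12,24); WM=5
i=7 t=24 v=7: → [24,36); WM=21; [0,12) fires=4
i=8 t=6 v=4: DROP (t<21-2); WM=21
i=9 t=28 v=2: → [24,36); WM=21
i=10 t=23 v=6: → [12,24); WM=21
i=11 t=34 v=9: → [24,36); WM=31; [12,24) fires=2
i=12 t=40 v=9: → [36,48); WM=31
i=13 t=35 v=1: → [24,36); WM=31
i=14 t=14 v=1: DROP (t<31-2); WM=31
i=15 t=43 v=3: → [36,48); WM=40; [24,36) fires=4
i=16 t=49 v=1: → [48,60); WM=40
i=17 t=51 v=8: → [48,60); WM=40
i=18 t=57 v=9: → [48,60); WM=40
i=19 t=59 v=3: → [48,60); WM=56; [36,48) fires=2

[0,12)=4 [12,24)=2 [24,36)=4 [36,48)=2 [48,60)=4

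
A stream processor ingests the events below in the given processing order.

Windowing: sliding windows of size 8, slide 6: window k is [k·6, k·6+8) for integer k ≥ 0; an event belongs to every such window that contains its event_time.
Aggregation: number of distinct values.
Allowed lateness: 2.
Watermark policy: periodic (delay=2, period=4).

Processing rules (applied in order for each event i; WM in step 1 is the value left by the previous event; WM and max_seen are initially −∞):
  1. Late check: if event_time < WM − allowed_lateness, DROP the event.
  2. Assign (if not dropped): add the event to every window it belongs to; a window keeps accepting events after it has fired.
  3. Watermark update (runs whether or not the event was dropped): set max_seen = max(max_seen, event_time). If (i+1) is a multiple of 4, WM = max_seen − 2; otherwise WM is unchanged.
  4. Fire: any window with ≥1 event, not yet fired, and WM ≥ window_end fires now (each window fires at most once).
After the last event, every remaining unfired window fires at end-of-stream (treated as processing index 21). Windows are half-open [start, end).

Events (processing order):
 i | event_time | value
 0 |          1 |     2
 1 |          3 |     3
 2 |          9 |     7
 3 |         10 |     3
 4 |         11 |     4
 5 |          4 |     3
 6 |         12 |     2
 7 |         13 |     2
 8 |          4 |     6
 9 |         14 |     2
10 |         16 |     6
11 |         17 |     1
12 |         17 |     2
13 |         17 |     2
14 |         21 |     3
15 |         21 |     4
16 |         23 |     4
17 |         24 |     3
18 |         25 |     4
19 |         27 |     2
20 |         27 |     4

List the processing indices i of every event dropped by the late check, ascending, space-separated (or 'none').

5 8

i=0 t=1 v=2: → [0,8); WM=−∞
i=1 t=3 v=3: → [0,8); WM=−∞
i=2 t=9 v=7: → [6,14); WM=−∞
i=3 t=10 v=3: → [6,14); WM=8; [0,8) fires=2
i=4 t=11 v=4: → [6,14); WM=8
i=5 t=4 v=3: DROP (t<8-2); WM=8
i=6 t=12 v=2: → [12,20),[6,14); WM=8
i=7 t=13 v=2: → [12,20),[6,14); WM=11
i=8 t=4 v=6: DROP (t<11-2); WM=11
i=9 t=14 v=2: → [12,20); WM=11
i=10 t=16 v=6: → [12,20); WM=11
i=11 t=17 v=1: → [12,20); WM=15; [6,14) fires=4
i=12 t=17 v=2: → [12,20); WM=15
i=13 t=17 v=2: → [12,20); WM=15
i=14 t=21 v=3: → [18,26); WM=15
i=15 t=21 v=4: → [18,26); WM=19
i=16 t=23 v=4: → [18,26); WM=19
i=17 t=24 v=3: → [24,32),[18,26); WM=19
i=18 t=25 v=4: → [24,32),[18,26); WM=19
i=19 t=27 v=2: → [24,32); WM=25; [12,20) fires=3
i=20 t=27 v=4: → [24,32); WM=25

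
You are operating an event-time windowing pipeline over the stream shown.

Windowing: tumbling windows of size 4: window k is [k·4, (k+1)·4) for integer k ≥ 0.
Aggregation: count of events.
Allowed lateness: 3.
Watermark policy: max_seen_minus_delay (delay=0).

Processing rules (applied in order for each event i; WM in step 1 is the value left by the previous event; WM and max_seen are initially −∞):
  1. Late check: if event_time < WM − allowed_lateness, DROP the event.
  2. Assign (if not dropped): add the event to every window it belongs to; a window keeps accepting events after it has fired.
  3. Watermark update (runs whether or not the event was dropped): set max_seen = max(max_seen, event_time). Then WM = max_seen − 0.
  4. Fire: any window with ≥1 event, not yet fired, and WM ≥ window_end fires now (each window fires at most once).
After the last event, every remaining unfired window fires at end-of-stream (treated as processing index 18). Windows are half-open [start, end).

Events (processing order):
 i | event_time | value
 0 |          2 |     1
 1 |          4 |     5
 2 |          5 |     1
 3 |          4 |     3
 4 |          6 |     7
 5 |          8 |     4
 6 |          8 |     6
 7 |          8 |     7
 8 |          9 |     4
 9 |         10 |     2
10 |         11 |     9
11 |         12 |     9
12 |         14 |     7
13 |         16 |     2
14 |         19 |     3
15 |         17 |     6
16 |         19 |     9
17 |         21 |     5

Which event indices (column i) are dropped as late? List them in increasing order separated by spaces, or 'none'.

i=0 t=2 v=1: → [0,4); WM=2
i=1 t=4 v=5: → [4,8); WM=4; [0,4) fires=1
i=2 t=5 v=1: → [4,8); WM=5
i=3 t=4 v=3: → [4,8); WM=5
i=4 t=6 v=7: → [4,8); WM=6
i=5 t=8 v=4: → [8,12); WM=8; [4,8) fires=4
i=6 t=8 v=6: → [8,12); WM=8
i=7 t=8 v=7: → [8,12); WM=8
i=8 t=9 v=4: → [8,12); WM=9
i=9 t=10 v=2: → [8,12); WM=10
i=10 t=11 v=9: → [8,12); WM=11
i=11 t=12 v=9: → [12,16); WM=12; [8,12) fires=6
i=12 t=14 v=7: → [12,16); WM=14
i=13 t=16 v=2: → [16,20); WM=16; [12,16) fires=2
i=14 t=19 v=3: → [16,20); WM=19
i=15 t=17 v=6: → [16,20); WM=19
i=16 t=19 v=9: → [16,20); WM=19
i=17 t=21 v=5: → [20,24); WM=21; [16,20) fires=4

none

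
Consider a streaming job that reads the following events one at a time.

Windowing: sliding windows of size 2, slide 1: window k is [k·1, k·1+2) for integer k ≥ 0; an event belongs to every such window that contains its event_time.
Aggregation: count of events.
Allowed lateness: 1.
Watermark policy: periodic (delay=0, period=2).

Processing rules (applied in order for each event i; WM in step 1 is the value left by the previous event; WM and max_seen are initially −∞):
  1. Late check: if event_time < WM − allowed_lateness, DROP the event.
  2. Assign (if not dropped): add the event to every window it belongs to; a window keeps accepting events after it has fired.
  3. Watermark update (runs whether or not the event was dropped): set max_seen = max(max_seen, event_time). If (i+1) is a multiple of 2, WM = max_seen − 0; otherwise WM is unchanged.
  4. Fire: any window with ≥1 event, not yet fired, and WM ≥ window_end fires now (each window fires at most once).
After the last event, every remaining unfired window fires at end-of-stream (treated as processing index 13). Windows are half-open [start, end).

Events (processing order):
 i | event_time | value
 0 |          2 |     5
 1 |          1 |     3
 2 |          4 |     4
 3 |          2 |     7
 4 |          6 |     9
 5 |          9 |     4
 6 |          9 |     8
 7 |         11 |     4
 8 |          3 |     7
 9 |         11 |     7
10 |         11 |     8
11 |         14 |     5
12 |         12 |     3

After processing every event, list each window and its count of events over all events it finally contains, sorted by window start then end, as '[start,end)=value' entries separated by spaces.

[0,2)=1 [1,3)=3 [2,4)=2 [3,5)=1 [4,6)=1 [5,7)=1 [6,8)=1 [8,10)=2 [9,11)=2 [10,12)=3 [11,13)=3 [13,15)=1 [14,16)=1

i=0 t=2 v=5: → [2,4),[1,3); WM=−∞
i=1 t=1 v=3: → [1,3),[0,2); WM=2; [0,2) fires=1
i=2 t=4 v=4: → [4,6),[3,5); WM=2
i=3 t=2 v=7: → [2,4),[1,3); WM=4; [1,3) fires=3 [2,4) fires=2
i=4 t=6 v=9: → [6,8),[5,7); WM=4
i=5 t=9 v=4: → [9,11),[8,10); WM=9; [3,5) fires=1 [4,6) fires=1 [5,7) fires=1 [6,8) fires=1
i=6 t=9 v=8: → [9,11),[8,10); WM=9
i=7 t=11 v=4: → [11,13),[10,12); WM=11; [8,10) fires=2 [9,11) fires=2
i=8 t=3 v=7: DROP (t<11-1); WM=11
i=9 t=11 v=7: → [11,13),[10,12); WM=11
i=10 t=11 v=8: → [11,13),[10,12); WM=11
i=11 t=14 v=5: → [14,16),[13,15); WM=14; [10,12) fires=3 [11,13) fires=3
i=12 t=12 v=3: DROP (t<14-1); WM=14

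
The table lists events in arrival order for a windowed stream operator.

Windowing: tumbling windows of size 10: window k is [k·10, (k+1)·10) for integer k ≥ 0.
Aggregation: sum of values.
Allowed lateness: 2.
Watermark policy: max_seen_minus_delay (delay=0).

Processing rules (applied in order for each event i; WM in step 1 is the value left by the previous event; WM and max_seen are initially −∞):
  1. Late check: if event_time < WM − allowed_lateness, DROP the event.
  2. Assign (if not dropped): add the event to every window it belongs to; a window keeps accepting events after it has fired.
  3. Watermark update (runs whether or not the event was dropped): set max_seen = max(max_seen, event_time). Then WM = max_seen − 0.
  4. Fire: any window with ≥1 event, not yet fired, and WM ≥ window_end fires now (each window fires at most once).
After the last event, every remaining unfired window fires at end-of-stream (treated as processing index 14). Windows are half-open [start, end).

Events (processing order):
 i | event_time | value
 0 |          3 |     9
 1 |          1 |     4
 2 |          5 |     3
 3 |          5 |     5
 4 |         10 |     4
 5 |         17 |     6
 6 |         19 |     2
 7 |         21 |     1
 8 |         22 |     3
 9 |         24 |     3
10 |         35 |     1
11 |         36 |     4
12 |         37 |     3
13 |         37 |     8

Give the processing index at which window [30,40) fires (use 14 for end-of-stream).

14

i=0 t=3 v=9: → [0,10); WM=3
i=1 t=1 v=4: → [0,10); WM=3
i=2 t=5 v=3: → [0,10); WM=5
i=3 t=5 v=5: → [0,10); WM=5
i=4 t=10 v=4: → [10,20); WM=10; [0,10) fires=21
i=5 t=17 v=6: → [10,20); WM=17
i=6 t=19 v=2: → [10,20); WM=19
i=7 t=21 v=1: → [20,30); WM=21; [10,20) fires=12
i=8 t=22 v=3: → [20,30); WM=22
i=9 t=24 v=3: → [20,30); WM=24
i=10 t=35 v=1: → [30,40); WM=35; [20,30) fires=7
i=11 t=36 v=4: → [30,40); WM=36
i=12 t=37 v=3: → [30,40); WM=37
i=13 t=37 v=8: → [30,40); WM=37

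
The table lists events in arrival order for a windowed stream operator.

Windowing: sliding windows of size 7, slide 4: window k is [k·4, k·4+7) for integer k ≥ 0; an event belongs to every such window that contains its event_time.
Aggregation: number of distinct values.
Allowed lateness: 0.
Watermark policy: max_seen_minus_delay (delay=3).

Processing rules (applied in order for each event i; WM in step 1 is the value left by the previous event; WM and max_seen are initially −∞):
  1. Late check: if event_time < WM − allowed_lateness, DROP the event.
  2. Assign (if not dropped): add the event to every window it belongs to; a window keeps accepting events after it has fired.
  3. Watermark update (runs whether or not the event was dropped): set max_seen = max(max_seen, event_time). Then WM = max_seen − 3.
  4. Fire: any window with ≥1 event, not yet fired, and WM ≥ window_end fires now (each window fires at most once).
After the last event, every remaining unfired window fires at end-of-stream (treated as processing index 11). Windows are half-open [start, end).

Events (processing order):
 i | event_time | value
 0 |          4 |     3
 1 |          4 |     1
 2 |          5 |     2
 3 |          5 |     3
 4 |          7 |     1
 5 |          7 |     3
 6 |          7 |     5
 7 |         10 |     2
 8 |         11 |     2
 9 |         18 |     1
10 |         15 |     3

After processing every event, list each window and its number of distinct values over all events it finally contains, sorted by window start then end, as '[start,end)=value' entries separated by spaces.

i=0 t=4 v=3: → [4,11),[0,7); WM=1
i=1 t=4 v=1: → [4,11),[0,7); WM=1
i=2 t=5 v=2: → [4,11),[0,7); WM=2
i=3 t=5 v=3: → [4,11),[0,7); WM=2
i=4 t=7 v=1: → [4,11); WM=4
i=5 t=7 v=3: → [4,11); WM=4
i=6 t=7 v=5: → [4,11); WM=4
i=7 t=10 v=2: → [8,15),[4,11); WM=7; [0,7) fires=3
i=8 t=11 v=2: → [8,15); WM=8
i=9 t=18 v=1: → [16,23),[12,19); WM=15; [4,11) fires=4 [8,15) fires=1
i=10 t=15 v=3: → [12,19); WM=15

[0,7)=3 [4,11)=4 [8,15)=1 [12,19)=2 [16,23)=1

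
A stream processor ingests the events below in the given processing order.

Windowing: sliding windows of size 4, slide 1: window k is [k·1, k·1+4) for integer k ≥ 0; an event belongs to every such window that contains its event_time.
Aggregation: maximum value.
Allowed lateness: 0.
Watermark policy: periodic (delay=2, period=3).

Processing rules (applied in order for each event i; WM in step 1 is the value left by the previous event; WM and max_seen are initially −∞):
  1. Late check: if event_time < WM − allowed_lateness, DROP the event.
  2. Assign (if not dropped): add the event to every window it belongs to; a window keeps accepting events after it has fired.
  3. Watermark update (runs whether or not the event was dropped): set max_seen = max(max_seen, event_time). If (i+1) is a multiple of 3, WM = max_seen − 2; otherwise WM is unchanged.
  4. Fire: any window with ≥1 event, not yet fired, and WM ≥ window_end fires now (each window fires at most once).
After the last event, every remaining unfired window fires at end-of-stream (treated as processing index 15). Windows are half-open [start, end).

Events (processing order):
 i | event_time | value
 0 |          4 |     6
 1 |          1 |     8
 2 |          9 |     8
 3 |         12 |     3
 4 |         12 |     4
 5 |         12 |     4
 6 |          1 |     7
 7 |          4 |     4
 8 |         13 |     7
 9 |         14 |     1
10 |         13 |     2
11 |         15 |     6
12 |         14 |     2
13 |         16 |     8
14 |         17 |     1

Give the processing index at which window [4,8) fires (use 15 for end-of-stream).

5

i=0 t=4 v=6: → [4,8),[3,7),[2,6),[1,5); WM=−∞
i=1 t=1 v=8: → [1,5),[0,4); WM=−∞
i=2 t=9 v=8: → [9,13),[8,12),[7,11),[6,10); WM=7; [0,4) fires=8 [1,5) fires=8 [2,6) fires=6 [3,7) fires=6
i=3 t=12 v=3: → [12,16),[11,15),[10,14),[9,13); WM=7
i=4 t=12 v=4: → [12,16),[11,15),[10,14),[9,13); WM=7
i=5 t=12 v=4: → [12,16),[11,15),[10,14),[9,13); WM=10; [4,8) fires=6 [6,10) fires=8
i=6 t=1 v=7: DROP (t<10-0); WM=10
i=7 t=4 v=4: DROP (t<10-0); WM=10
i=8 t=13 v=7: → [13,17),[12,16),[11,15),[10,14); WM=11; [7,11) fires=8
i=9 t=14 v=1: → [14,18),[13,17),[12,16),[11,15); WM=11
i=10 t=13 v=2: → [13,17),[12,16),[11,15),[10,14); WM=11
i=11 t=15 v=6: → [15,19),[14,18),[13,17),[12,16); WM=13; [8,12) fires=8 [9,13) fires=8
i=12 t=14 v=2: → [14,18),[13,17),[12,16),[11,15); WM=13
i=13 t=16 v=8: → [16,20),[15,19),[14,18),[13,17); WM=13
i=14 t=17 v=1: → [17,21),[16,20),[15,19),[14,18); WM=15; [10,14) fires=7 [11,15) fires=7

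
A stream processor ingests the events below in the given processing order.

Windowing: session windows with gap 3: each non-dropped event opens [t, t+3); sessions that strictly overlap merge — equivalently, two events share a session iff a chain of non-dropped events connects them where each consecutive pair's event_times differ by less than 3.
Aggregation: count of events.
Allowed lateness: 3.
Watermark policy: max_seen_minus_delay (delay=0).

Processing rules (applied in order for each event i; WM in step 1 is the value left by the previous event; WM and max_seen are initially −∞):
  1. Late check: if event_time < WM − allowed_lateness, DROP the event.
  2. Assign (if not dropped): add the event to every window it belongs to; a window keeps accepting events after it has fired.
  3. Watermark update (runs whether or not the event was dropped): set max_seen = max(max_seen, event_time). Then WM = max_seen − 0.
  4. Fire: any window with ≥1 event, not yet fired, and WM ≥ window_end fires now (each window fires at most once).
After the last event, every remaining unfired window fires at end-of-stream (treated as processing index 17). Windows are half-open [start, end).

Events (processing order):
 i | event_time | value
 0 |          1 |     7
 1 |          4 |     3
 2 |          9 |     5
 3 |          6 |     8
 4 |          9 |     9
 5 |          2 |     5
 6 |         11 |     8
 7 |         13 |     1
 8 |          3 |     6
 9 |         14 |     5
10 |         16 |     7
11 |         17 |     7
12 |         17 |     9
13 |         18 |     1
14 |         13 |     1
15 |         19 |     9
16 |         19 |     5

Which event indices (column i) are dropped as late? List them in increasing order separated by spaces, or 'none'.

5 8 14

i=0 t=1 v=7: → [1,4); WM=1
i=1 t=4 v=3: → [4,7); WM=4
i=2 t=9 v=5: → [9,12); WM=9
i=3 t=6 v=8: → [4,9); WM=9
i=4 t=9 v=9: → [9,12); WM=9
i=5 t=2 v=5: DROP (t<9-3); WM=9
i=6 t=11 v=8: → [9,14); WM=11
i=7 t=13 v=1: → [9,16); WM=13
i=8 t=3 v=6: DROP (t<13-3); WM=13
i=9 t=14 v=5: → [9,17); WM=14
i=10 t=16 v=7: → [9,19); WM=16
i=11 t=17 v=7: → [9,20); WM=17
i=12 t=17 v=9: → [9,20); WM=17
i=13 t=18 v=1: → [9,21); WM=18
i=14 t=13 v=1: DROP (t<18-3); WM=18
i=15 t=19 v=9: → [9,22); WM=19
i=16 t=19 v=5: → [9,22); WM=19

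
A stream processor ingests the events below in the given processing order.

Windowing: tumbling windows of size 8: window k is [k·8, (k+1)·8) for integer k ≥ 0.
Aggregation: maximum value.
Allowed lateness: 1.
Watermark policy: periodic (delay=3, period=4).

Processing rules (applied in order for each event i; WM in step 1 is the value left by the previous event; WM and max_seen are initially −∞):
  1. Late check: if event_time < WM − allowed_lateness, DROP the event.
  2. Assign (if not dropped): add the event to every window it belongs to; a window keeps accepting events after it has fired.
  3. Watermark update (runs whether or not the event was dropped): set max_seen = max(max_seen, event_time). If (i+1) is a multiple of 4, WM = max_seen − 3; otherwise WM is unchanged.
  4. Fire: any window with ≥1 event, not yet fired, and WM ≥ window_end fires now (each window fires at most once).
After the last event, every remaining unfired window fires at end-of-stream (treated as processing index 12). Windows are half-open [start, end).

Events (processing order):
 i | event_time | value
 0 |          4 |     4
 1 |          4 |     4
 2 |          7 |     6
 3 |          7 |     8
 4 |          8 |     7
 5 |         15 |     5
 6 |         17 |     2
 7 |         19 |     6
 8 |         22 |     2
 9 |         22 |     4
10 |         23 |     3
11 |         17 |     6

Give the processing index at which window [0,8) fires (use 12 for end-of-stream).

7

i=0 t=4 v=4: → [0,8); WM=−∞
i=1 t=4 v=4: → [0,8); WM=−∞
i=2 t=7 v=6: → [0,8); WM=−∞
i=3 t=7 v=8: → [0,8); WM=4
i=4 t=8 v=7: → [8,16); WM=4
i=5 t=15 v=5: → [8,16); WM=4
i=6 t=17 v=2: → [16,24); WM=4
i=7 t=19 v=6: → [16,24); WM=16; [0,8) fires=8 [8,16) fires=7
i=8 t=22 v=2: → [16,24); WM=16
i=9 t=22 v=4: → [16,24); WM=16
i=10 t=23 v=3: → [16,24); WM=16
i=11 t=17 v=6: → [16,24); WM=20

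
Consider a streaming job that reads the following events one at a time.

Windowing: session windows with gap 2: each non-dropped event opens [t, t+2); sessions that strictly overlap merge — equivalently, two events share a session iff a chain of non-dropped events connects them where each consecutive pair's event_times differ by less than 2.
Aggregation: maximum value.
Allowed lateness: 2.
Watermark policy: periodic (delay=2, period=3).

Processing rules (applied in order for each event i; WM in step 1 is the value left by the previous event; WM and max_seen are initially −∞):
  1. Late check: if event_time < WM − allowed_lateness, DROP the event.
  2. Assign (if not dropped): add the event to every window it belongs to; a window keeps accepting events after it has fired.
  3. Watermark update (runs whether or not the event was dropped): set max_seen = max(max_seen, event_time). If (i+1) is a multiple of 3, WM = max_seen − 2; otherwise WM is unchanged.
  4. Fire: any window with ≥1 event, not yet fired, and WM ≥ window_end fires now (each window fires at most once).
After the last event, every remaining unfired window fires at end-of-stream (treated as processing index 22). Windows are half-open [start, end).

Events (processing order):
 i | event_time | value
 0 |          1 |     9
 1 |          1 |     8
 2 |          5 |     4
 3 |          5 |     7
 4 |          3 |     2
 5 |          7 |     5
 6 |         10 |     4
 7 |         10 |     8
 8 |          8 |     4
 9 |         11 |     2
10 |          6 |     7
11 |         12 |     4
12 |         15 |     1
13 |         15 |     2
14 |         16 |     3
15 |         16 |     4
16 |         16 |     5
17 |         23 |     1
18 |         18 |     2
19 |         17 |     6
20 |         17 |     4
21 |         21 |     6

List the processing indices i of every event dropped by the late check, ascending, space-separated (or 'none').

18 19 20

i=0 t=1 v=9: → [1,3); WM=−∞
i=1 t=1 v=8: → [1,3); WM=−∞
i=2 t=5 v=4: → [5,7); WM=3
i=3 t=5 v=7: → [5,7); WM=3
i=4 t=3 v=2: → [3,5); WM=3
i=5 t=7 v=5: → [7,9); WM=5
i=6 t=10 v=4: → [10,12); WM=5
i=7 t=10 v=8: → [10,12); WM=5
i=8 t=8 v=4: → [7,10); WM=8
i=9 t=11 v=2: → [10,13); WM=8
i=10 t=6 v=7: → [5,10); WM=8
i=11 t=12 v=4: → [10,14); WM=10
i=12 t=15 v=1: → [15,17); WM=10
i=13 t=15 v=2: → [15,17); WM=10
i=14 t=16 v=3: → [15,18); WM=14
i=15 t=16 v=4: → [15,18); WM=14
i=16 t=16 v=5: → [15,18); WM=14
i=17 t=23 v=1: → [23,25); WM=21
i=18 t=18 v=2: DROP (t<21-2); WM=21
i=19 t=17 v=6: DROP (t<21-2); WM=21
i=20 t=17 v=4: DROP (t<21-2); WM=21
i=21 t=21 v=6: → [21,23); WM=21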